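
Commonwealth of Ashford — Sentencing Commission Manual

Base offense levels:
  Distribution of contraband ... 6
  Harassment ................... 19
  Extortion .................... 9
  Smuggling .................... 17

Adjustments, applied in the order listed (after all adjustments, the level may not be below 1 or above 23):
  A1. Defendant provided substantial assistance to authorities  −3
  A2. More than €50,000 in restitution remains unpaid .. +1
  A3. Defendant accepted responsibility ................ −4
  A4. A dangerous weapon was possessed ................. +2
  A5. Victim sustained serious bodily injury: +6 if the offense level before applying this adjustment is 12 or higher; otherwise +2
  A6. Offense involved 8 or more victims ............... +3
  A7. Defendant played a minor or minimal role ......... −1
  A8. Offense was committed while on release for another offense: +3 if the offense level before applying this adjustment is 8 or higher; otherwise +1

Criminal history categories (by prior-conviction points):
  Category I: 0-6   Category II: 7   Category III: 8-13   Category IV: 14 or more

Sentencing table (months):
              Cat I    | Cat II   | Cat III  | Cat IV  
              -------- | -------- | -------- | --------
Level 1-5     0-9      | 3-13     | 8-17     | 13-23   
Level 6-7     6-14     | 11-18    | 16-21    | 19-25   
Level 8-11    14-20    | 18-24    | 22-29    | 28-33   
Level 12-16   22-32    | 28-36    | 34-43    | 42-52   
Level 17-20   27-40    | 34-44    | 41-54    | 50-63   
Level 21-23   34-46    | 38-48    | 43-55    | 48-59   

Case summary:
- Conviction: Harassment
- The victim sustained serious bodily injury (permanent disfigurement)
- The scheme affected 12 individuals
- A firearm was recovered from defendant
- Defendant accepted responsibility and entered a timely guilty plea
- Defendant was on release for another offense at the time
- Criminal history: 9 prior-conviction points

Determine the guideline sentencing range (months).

Base offense level for harassment: 19.
A1 does not apply.
A2 does not apply.
A3 applies: 19 − 4 = 15.
A4 applies: 15 + 2 = 17.
A5 applies (level before this adjustment is 17 ≥ 12, so +6): 17 + 6 = 23.
A6 applies: 23 + 3 = 26.
A7 does not apply.
A8 applies (level before this adjustment is 26 ≥ 8, so +3): 26 + 3 = 29.
Level 29 exceeds the maximum of 23; capped at 23.
Final offense level: 23.
Criminal history: 9 prior points → Category III (8-13).
Level 23 falls in the 21-23 band.
Grid: Level 21-23 × Category III = 43-55 months.

43-55 months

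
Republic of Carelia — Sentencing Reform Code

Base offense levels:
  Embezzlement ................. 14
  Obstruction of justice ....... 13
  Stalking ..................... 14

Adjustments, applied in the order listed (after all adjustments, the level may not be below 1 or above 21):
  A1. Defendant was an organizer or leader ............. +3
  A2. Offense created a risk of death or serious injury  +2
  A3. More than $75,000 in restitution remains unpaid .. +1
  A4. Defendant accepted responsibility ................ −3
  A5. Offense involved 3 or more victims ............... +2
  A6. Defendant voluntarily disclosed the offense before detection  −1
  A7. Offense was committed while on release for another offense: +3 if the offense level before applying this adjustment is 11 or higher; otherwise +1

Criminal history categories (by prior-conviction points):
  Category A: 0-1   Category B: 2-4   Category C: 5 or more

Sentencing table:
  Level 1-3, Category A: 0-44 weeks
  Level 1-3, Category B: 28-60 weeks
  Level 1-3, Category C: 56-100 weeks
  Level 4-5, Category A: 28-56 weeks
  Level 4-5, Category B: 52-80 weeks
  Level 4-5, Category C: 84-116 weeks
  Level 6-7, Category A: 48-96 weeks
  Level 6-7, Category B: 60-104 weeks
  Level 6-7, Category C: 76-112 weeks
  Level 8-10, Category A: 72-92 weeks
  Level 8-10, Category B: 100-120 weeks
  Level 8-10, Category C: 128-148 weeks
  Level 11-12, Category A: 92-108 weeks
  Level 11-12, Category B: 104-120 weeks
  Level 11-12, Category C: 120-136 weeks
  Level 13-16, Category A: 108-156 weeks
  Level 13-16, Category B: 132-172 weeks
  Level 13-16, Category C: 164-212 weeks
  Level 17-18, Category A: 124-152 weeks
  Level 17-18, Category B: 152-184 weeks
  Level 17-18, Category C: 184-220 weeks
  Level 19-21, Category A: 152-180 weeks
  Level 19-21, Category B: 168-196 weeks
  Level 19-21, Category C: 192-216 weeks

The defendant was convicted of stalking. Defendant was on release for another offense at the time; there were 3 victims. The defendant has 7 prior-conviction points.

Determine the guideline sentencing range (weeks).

Base offense level for stalking: 14.
A1 does not apply.
A2 does not apply.
A3 does not apply.
A5 applies: 14 + 2 = 16.
A7 applies (level before this adjustment is 16 ≥ 11, so +3): 16 + 3 = 19.
Final offense level: 19.
Criminal history: 7 prior points → Category C (5+).
Level 19 falls in the 19-21 band.
Grid: Level 19-21 × Category C = 192-216 weeks.

192-216 weeks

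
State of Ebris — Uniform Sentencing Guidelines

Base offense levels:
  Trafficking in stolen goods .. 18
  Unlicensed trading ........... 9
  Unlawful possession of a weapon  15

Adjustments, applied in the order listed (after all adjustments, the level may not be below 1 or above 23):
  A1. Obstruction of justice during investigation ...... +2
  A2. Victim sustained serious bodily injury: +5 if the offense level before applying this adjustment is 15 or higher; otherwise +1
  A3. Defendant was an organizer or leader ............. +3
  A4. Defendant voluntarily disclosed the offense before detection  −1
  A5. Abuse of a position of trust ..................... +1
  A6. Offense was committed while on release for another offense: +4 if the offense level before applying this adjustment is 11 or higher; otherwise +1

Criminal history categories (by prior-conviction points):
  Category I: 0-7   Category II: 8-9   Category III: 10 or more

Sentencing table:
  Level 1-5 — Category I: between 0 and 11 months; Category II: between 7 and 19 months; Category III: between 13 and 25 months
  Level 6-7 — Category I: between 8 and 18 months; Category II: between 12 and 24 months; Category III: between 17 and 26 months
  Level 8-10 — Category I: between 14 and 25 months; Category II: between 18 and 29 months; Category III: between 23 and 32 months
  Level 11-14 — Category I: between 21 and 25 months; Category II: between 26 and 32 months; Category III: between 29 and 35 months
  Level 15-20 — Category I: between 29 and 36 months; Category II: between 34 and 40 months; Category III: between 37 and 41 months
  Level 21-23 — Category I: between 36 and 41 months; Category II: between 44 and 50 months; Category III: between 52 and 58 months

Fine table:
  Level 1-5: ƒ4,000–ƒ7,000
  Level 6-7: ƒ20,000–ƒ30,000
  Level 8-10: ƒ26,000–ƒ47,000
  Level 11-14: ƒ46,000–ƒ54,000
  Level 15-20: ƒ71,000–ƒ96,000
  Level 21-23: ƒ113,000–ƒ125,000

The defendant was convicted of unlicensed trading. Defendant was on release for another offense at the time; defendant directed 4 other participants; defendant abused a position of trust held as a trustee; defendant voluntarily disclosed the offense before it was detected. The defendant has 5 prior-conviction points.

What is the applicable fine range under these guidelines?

Base offense level for unlicensed trading: 9.
A3 applies: 9 + 3 = 12.
A4 applies: 12 − 1 = 11.
A5 applies: 11 + 1 = 12.
A6 applies (level before this adjustment is 12 ≥ 11, so +4): 12 + 4 = 16.
Final offense level: 16.
Level 16 falls in the 15-20 band.
Fine table: Level 15-20 → ƒ71,000–ƒ96,000.

ƒ71,000–ƒ96,000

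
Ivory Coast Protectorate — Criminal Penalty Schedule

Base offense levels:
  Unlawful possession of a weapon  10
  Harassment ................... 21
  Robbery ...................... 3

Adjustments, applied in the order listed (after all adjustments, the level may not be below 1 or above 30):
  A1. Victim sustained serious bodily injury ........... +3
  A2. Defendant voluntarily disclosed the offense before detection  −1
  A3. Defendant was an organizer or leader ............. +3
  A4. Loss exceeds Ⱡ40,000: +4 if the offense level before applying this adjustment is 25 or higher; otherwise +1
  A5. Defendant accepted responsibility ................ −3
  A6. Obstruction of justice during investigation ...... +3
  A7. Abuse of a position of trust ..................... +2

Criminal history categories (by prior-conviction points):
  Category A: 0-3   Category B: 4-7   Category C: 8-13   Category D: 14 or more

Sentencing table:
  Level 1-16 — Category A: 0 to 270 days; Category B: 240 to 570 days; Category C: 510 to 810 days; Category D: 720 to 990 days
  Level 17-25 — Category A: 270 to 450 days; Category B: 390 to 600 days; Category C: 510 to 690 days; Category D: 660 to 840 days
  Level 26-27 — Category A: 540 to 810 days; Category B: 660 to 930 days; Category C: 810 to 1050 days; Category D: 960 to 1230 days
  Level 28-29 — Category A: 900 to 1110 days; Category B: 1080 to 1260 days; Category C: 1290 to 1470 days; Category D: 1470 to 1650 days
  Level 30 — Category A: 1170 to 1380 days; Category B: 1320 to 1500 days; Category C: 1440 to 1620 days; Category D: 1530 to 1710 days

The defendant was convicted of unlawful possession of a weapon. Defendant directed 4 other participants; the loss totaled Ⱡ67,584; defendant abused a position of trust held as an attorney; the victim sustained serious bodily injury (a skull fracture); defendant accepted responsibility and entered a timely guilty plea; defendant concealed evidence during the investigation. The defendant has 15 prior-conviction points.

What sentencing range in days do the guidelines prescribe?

660-840 days

Base offense level for unlawful possession of a weapon: 10.
A1 applies: 10 + 3 = 13.
A2 does not apply.
A3 applies: 13 + 3 = 16.
A4 applies (level before this adjustment is 16 < 25, so +1): 16 + 1 = 17.
A5 applies: 17 − 3 = 14.
A6 applies: 14 + 3 = 17.
A7 applies: 17 + 2 = 19.
Final offense level: 19.
Criminal history: 15 prior points → Category D (14+).
Level 19 falls in the 17-25 band.
Grid: Level 17-25 × Category D = 660-840 days.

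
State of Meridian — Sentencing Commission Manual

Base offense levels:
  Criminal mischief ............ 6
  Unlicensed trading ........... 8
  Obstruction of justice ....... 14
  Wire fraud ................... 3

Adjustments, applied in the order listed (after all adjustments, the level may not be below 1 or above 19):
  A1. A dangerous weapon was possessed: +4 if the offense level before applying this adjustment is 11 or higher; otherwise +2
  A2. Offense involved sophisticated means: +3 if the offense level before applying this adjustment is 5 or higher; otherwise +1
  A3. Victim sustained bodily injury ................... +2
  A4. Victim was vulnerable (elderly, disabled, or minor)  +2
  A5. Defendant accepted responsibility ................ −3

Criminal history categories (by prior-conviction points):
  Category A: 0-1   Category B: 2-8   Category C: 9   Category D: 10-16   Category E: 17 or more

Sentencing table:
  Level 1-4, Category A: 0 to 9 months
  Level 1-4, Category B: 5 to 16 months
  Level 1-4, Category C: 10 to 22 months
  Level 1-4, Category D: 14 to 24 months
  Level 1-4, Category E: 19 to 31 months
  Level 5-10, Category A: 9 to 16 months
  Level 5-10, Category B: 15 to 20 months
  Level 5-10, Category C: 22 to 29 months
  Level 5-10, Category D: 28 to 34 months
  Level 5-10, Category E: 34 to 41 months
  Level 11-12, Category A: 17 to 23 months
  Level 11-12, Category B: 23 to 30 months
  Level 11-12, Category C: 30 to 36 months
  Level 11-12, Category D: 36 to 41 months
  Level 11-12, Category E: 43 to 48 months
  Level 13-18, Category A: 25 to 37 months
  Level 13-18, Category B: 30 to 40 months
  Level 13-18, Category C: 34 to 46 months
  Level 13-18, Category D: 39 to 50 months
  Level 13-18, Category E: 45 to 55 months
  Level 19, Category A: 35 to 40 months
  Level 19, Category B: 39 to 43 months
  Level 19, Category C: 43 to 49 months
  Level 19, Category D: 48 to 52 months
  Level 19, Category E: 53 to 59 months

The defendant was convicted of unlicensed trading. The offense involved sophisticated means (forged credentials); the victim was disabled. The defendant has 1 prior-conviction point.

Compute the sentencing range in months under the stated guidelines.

25-37 months

Base offense level for unlicensed trading: 8.
A1 does not apply.
A2 applies (level before this adjustment is 8 ≥ 5, so +3): 8 + 3 = 11.
A4 applies: 11 + 2 = 13.
A5 does not apply.
Final offense level: 13.
Criminal history: 1 prior point → Category A (0-1).
Level 13 falls in the 13-18 band.
Grid: Level 13-18 × Category A = 25-37 months.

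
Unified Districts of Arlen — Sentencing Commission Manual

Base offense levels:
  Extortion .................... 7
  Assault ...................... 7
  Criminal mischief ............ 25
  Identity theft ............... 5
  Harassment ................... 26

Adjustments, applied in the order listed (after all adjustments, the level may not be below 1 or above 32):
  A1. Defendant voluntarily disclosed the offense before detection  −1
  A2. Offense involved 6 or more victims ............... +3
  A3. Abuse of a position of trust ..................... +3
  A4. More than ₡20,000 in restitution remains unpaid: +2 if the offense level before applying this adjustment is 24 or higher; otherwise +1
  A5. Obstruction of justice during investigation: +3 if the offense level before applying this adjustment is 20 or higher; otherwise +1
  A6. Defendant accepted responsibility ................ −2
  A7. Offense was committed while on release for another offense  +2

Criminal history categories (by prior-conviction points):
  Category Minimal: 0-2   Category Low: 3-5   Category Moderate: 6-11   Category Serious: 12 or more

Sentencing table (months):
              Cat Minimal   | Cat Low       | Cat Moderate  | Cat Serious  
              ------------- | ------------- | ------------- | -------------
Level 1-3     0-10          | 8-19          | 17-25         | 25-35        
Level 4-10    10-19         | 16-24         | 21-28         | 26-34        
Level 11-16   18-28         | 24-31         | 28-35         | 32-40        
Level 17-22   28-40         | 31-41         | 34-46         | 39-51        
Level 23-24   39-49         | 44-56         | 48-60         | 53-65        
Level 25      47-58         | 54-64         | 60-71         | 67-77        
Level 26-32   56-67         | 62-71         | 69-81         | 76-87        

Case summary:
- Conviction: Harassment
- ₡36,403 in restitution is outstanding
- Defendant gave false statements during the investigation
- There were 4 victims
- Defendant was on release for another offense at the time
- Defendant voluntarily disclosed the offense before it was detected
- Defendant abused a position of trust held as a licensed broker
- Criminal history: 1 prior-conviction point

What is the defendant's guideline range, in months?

Base offense level for harassment: 26.
A1 applies: 26 − 1 = 25.
A2 does not apply.
A3 applies: 25 + 3 = 28.
A4 applies (level before this adjustment is 28 ≥ 24, so +2): 28 + 2 = 30.
A5 applies (level before this adjustment is 30 ≥ 20, so +3): 30 + 3 = 33.
A7 applies: 33 + 2 = 35.
Level 35 exceeds the maximum of 32; capped at 32.
Final offense level: 32.
Criminal history: 1 prior point → Category Minimal (0-2).
Level 32 falls in the 26-32 band.
Grid: Level 26-32 × Category Minimal = 56-67 months.

56-67 months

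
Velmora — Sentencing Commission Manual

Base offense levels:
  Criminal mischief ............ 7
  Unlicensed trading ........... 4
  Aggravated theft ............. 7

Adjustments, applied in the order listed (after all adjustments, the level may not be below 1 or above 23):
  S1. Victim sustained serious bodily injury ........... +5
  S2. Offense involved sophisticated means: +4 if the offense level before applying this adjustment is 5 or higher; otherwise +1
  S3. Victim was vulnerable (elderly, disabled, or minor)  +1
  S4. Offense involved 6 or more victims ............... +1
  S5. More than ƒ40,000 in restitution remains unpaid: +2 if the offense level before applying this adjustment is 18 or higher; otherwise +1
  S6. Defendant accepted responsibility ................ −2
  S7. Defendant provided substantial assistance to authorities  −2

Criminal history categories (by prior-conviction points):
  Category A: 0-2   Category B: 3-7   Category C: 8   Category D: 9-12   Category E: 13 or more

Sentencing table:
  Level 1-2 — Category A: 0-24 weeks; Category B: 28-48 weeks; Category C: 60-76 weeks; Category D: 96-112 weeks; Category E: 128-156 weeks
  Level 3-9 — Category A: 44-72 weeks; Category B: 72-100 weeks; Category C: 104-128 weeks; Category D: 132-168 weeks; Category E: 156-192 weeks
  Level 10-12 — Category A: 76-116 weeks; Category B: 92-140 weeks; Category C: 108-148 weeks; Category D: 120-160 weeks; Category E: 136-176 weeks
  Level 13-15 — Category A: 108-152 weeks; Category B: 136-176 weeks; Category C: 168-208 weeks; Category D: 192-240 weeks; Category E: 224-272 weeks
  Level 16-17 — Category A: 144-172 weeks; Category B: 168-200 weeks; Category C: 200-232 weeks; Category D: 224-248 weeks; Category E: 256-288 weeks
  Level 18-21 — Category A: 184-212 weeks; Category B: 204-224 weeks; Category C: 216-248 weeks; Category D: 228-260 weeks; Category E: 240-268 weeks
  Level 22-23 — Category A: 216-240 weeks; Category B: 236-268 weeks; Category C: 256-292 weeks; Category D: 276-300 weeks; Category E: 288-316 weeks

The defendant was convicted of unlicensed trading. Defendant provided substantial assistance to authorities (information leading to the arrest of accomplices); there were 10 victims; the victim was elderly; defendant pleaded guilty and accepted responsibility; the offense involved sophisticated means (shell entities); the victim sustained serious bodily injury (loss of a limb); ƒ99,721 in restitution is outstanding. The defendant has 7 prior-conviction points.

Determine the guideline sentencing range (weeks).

92-140 weeks

Base offense level for unlicensed trading: 4.
S1 applies: 4 + 5 = 9.
S2 applies (level before this adjustment is 9 ≥ 5, so +4): 9 + 4 = 13.
S3 applies: 13 + 1 = 14.
S4 applies: 14 + 1 = 15.
S5 applies (level before this adjustment is 15 < 18, so +1): 15 + 1 = 16.
S6 applies: 16 − 2 = 14.
S7 applies: 14 − 2 = 12.
Final offense level: 12.
Criminal history: 7 prior points → Category B (3-7).
Level 12 falls in the 10-12 band.
Grid: Level 10-12 × Category B = 92-140 weeks.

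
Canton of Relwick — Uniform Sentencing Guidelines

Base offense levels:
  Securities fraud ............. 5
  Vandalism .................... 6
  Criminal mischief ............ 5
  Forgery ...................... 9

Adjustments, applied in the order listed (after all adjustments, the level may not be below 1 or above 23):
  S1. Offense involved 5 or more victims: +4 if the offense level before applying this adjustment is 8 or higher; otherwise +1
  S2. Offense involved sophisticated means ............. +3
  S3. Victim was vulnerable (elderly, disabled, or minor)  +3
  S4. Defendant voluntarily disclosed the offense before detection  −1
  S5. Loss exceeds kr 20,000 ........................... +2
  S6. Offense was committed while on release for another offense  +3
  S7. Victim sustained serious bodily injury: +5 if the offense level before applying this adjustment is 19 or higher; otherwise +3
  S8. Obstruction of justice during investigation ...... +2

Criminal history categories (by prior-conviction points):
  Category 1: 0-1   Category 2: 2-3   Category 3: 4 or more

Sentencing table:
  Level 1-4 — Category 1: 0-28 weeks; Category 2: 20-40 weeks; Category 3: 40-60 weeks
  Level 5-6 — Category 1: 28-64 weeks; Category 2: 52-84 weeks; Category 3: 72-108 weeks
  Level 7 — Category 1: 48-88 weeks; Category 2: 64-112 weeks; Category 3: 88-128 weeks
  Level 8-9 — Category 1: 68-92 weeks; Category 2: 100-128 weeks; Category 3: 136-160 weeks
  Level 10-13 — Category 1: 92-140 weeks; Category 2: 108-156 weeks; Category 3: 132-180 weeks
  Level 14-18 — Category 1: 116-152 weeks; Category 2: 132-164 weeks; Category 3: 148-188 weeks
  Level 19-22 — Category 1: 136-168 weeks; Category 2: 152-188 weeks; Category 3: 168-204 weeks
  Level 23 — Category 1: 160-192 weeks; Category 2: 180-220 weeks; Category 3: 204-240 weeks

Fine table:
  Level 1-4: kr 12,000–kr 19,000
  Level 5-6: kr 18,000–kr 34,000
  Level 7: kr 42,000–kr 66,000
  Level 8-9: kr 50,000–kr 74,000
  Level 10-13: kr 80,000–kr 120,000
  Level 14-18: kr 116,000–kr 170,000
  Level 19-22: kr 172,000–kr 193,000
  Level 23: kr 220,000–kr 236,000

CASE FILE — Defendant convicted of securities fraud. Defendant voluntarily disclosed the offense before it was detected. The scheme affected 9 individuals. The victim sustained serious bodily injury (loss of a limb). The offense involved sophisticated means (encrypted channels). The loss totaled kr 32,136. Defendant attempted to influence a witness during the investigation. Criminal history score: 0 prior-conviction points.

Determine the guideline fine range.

kr 116,000–kr 170,000

Base offense level for securities fraud: 5.
S1 applies (level before this adjustment is 5 < 8, so +1): 5 + 1 = 6.
S2 applies: 6 + 3 = 9.
S4 applies: 9 − 1 = 8.
S5 applies: 8 + 2 = 10.
S7 applies (level before this adjustment is 10 < 19, so +3): 10 + 3 = 13.
S8 applies: 13 + 2 = 15.
Final offense level: 15.
Level 15 falls in the 14-18 band.
Fine table: Level 14-18 → kr 116,000–kr 170,000.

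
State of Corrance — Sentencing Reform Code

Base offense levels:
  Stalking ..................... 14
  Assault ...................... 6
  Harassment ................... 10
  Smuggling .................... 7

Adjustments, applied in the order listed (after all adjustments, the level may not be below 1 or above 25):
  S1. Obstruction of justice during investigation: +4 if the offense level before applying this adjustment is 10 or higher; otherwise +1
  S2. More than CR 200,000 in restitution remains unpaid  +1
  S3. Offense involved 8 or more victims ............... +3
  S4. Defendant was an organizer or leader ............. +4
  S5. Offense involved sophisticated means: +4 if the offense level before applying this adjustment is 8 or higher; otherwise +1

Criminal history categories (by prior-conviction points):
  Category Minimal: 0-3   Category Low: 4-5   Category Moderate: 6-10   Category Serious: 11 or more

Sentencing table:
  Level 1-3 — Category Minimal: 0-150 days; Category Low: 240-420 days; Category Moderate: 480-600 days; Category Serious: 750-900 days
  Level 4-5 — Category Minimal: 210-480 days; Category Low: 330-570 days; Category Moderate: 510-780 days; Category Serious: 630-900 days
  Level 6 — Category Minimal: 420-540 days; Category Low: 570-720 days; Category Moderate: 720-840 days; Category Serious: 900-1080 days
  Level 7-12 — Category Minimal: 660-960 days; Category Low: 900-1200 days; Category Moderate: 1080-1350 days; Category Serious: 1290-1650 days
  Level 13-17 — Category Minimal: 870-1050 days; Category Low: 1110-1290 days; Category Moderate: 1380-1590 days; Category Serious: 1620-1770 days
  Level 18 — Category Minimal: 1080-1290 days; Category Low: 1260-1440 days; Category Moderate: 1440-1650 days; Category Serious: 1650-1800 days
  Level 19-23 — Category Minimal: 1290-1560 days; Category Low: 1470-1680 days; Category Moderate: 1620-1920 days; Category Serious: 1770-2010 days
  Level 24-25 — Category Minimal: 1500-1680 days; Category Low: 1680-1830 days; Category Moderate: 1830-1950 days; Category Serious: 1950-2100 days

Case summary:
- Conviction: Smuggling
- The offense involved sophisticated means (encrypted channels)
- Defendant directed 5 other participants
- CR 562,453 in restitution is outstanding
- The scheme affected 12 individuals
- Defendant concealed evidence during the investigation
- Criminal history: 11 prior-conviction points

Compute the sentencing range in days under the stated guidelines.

Base offense level for smuggling: 7.
S1 applies (level before this adjustment is 7 < 10, so +1): 7 + 1 = 8.
S2 applies: 8 + 1 = 9.
S3 applies: 9 + 3 = 12.
S4 applies: 12 + 4 = 16.
S5 applies (level before this adjustment is 16 ≥ 8, so +4): 16 + 4 = 20.
Final offense level: 20.
Criminal history: 11 prior points → Category Serious (11+).
Level 20 falls in the 19-23 band.
Grid: Level 19-23 × Category Serious = 1770-2010 days.

1770-2010 days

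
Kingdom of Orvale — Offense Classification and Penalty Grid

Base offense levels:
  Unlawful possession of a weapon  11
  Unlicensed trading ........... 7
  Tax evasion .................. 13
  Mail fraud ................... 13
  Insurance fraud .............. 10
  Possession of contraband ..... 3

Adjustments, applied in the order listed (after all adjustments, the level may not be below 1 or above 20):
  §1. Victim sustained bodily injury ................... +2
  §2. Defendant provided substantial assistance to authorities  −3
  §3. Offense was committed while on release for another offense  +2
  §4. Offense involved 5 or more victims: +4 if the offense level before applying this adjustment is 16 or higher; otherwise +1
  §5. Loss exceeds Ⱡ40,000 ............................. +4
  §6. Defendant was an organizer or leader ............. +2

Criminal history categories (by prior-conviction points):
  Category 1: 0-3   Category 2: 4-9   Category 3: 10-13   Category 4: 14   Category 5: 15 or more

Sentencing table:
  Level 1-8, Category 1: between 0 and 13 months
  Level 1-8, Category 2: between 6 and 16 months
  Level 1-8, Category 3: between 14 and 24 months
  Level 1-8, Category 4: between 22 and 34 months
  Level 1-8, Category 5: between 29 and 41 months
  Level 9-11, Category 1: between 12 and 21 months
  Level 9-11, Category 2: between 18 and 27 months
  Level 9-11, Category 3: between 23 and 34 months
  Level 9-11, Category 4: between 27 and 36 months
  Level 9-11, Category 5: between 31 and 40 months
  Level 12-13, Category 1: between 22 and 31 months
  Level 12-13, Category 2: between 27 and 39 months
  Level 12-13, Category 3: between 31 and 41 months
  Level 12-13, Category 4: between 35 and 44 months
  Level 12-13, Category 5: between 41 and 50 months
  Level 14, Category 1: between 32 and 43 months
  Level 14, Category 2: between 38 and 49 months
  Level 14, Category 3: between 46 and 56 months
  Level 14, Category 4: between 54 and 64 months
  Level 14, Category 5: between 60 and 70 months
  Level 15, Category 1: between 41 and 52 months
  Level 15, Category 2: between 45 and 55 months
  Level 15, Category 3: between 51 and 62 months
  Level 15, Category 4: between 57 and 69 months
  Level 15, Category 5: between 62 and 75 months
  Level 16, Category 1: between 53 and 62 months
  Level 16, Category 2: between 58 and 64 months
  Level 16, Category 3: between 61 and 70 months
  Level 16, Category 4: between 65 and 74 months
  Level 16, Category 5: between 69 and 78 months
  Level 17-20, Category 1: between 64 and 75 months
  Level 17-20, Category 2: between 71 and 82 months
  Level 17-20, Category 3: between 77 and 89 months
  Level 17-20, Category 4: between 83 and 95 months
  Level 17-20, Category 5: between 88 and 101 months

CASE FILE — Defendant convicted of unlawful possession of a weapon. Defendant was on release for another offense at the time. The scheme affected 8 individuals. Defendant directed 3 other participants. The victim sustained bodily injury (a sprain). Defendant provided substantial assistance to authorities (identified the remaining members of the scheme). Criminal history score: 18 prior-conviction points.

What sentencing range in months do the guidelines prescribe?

Base offense level for unlawful possession of a weapon: 11.
§1 applies: 11 + 2 = 13.
§2 applies: 13 − 3 = 10.
§3 applies: 10 + 2 = 12.
§4 applies (level before this adjustment is 12 < 16, so +1): 12 + 1 = 13.
§6 applies: 13 + 2 = 15.
Final offense level: 15.
Criminal history: 18 prior points → Category 5 (15+).
Level 15 falls in the 15 band.
Grid: Level 15 × Category 5 = 62-75 months.

62-75 months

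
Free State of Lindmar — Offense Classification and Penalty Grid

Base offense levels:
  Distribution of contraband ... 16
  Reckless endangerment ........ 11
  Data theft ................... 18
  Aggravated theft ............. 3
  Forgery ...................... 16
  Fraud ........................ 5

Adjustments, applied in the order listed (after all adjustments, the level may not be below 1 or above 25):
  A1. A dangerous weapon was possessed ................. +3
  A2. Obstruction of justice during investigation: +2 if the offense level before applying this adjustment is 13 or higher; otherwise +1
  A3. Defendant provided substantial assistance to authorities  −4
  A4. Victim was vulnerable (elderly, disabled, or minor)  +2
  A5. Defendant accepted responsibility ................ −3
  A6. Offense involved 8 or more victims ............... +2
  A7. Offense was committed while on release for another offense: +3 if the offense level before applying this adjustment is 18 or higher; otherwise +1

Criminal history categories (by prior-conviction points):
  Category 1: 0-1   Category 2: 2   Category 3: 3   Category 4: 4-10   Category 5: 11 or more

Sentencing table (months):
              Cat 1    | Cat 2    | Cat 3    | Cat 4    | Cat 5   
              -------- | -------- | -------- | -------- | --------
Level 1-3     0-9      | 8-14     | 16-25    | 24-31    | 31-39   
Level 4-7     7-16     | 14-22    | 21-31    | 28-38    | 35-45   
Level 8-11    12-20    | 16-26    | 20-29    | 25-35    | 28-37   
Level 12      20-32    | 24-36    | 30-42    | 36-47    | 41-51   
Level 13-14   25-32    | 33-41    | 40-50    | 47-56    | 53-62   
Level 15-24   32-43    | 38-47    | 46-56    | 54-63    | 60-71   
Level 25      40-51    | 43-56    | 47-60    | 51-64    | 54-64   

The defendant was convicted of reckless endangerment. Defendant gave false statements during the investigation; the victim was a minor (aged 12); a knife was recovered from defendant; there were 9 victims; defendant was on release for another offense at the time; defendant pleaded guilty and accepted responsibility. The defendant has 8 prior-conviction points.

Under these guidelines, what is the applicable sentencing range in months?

54-63 months

Base offense level for reckless endangerment: 11.
A1 applies: 11 + 3 = 14.
A2 applies (level before this adjustment is 14 ≥ 13, so +2): 14 + 2 = 16.
A3 does not apply.
A4 applies: 16 + 2 = 18.
A5 applies: 18 − 3 = 15.
A6 applies: 15 + 2 = 17.
A7 applies (level before this adjustment is 17 < 18, so +1): 17 + 1 = 18.
Final offense level: 18.
Criminal history: 8 prior points → Category 4 (4-10).
Level 18 falls in the 15-24 band.
Grid: Level 15-24 × Category 4 = 54-63 months.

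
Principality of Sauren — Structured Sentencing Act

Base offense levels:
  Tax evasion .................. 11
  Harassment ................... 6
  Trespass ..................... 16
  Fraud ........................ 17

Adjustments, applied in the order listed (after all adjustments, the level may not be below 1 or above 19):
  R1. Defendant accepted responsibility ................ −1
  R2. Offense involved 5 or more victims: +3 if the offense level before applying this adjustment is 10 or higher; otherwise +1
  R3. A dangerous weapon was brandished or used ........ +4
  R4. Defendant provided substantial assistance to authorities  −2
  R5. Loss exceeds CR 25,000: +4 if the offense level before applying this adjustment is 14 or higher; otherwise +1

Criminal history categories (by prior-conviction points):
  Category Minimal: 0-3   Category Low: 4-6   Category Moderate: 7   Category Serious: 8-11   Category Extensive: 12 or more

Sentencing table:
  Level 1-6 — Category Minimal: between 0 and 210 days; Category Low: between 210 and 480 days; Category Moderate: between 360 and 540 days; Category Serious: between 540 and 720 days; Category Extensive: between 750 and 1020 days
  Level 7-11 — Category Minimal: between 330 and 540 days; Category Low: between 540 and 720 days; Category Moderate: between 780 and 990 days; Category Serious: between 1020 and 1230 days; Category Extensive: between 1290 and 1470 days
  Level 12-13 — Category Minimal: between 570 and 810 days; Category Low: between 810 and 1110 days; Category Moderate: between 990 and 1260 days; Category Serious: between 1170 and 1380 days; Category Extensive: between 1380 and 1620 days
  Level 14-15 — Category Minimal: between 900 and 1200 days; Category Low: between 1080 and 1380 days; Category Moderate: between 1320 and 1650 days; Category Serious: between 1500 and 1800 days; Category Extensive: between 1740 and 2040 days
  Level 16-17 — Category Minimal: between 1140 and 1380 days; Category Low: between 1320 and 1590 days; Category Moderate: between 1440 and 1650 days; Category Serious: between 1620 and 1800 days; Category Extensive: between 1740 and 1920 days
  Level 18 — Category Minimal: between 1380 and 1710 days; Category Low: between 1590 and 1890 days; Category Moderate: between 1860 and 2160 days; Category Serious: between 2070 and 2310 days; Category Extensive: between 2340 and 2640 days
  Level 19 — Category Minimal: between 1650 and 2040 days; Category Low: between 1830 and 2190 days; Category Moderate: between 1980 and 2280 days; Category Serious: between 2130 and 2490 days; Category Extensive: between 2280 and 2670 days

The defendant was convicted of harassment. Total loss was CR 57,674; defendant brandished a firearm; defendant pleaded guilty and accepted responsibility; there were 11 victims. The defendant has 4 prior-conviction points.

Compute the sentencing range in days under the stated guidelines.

540-720 days

Base offense level for harassment: 6.
R1 applies: 6 − 1 = 5.
R2 applies (level before this adjustment is 5 < 10, so +1): 5 + 1 = 6.
R3 applies: 6 + 4 = 10.
R5 applies (level before this adjustment is 10 < 14, so +1): 10 + 1 = 11.
Final offense level: 11.
Criminal history: 4 prior points → Category Low (4-6).
Level 11 falls in the 7-11 band.
Grid: Level 7-11 × Category Low = 540-720 days.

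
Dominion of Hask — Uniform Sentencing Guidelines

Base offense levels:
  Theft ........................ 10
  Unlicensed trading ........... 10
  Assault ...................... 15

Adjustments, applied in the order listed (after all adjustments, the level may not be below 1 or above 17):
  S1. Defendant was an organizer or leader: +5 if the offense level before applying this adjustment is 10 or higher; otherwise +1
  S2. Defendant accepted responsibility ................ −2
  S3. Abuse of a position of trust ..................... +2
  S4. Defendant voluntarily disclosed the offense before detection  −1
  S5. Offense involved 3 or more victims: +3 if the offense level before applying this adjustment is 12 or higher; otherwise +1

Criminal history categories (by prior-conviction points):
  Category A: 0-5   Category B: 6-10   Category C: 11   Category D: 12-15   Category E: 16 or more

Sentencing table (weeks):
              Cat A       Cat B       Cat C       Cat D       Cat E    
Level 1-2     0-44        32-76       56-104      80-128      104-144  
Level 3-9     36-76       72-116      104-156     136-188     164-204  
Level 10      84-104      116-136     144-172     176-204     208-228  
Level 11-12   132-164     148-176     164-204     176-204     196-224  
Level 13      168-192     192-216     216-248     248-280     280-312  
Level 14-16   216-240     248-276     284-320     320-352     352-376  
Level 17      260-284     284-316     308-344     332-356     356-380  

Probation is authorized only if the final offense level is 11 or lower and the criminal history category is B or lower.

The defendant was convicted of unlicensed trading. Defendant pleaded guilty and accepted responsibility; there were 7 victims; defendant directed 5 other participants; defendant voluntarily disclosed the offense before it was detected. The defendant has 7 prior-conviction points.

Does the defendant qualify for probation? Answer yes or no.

Base offense level for unlicensed trading: 10.
S1 applies (level before this adjustment is 10 ≥ 10, so +5): 10 + 5 = 15.
S2 applies: 15 − 2 = 13.
S4 applies: 13 − 1 = 12.
S5 applies (level before this adjustment is 12 ≥ 12, so +3): 12 + 3 = 15.
Final offense level: 15.
Criminal history: 7 prior points → Category B (6-10).
Level 15 falls in the 14-16 band.
Grid: Level 14-16 × Category B = 248-276 weeks.
Probation check: level 15 > 11 and category B ≤ B → not eligible.

No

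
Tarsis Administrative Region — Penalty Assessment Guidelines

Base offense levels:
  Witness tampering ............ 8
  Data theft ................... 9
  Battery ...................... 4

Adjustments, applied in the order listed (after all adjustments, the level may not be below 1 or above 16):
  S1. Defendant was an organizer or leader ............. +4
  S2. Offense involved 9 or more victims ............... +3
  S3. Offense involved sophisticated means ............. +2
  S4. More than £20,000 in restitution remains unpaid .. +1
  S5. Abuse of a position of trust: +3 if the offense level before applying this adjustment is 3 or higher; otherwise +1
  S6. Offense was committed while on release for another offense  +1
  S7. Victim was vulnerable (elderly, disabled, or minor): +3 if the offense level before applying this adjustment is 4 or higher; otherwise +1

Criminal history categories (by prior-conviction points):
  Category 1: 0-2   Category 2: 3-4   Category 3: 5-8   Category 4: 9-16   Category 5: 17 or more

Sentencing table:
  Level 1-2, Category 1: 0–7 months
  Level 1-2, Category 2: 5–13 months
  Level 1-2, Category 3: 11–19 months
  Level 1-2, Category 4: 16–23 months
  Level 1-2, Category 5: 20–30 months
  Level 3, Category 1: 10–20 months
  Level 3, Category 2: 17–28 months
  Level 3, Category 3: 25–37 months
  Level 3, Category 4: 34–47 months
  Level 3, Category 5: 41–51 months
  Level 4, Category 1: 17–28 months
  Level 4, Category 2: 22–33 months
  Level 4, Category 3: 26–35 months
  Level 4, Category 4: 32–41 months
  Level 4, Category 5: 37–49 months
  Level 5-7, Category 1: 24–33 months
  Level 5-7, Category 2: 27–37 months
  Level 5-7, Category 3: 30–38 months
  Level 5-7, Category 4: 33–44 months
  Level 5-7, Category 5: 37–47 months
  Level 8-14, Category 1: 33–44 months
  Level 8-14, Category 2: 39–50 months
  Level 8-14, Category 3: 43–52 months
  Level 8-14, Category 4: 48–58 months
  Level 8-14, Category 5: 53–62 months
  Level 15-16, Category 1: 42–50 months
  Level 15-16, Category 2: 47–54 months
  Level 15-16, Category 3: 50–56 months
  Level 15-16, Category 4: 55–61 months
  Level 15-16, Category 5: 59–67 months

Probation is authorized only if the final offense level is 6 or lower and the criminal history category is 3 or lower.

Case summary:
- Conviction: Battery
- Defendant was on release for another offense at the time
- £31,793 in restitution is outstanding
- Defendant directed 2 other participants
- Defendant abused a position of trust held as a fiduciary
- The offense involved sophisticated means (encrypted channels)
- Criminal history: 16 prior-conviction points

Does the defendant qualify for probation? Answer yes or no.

Base offense level for battery: 4.
S1 applies: 4 + 4 = 8.
S3 applies: 8 + 2 = 10.
S4 applies: 10 + 1 = 11.
S5 applies (level before this adjustment is 11 ≥ 3, so +3): 11 + 3 = 14.
S6 applies: 14 + 1 = 15.
S7 does not apply.
Final offense level: 15.
Criminal history: 16 prior points → Category 4 (9-16).
Level 15 falls in the 15-16 band.
Grid: Level 15-16 × Category 4 = 55-61 months.
Probation check: level 15 > 6 and category 4 > 3 → not eligible.

No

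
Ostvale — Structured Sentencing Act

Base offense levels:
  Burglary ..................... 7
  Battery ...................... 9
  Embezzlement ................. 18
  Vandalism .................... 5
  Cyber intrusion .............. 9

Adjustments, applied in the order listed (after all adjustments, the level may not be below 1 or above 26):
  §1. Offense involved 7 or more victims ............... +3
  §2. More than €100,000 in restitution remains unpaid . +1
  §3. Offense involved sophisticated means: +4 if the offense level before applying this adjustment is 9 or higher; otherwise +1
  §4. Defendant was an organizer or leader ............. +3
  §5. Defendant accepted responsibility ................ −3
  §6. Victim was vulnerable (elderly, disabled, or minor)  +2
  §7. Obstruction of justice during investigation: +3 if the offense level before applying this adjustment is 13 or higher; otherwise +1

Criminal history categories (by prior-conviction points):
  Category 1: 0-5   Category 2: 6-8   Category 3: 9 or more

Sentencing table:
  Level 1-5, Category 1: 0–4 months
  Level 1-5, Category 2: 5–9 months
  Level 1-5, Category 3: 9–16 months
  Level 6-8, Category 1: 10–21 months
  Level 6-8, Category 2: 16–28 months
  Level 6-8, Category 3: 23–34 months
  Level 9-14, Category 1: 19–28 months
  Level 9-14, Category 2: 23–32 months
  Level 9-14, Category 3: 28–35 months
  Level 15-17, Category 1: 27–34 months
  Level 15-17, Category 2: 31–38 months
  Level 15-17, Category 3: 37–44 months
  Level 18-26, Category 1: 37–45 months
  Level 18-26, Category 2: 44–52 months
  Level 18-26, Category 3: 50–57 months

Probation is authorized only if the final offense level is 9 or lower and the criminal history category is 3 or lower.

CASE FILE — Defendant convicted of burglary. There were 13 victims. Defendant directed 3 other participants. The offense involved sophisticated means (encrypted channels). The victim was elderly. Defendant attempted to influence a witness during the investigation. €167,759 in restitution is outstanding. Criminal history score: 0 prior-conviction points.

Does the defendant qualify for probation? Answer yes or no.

No

Base offense level for burglary: 7.
§1 applies: 7 + 3 = 10.
§2 applies: 10 + 1 = 11.
§3 applies (level before this adjustment is 11 ≥ 9, so +4): 11 + 4 = 15.
§4 applies: 15 + 3 = 18.
§5 does not apply.
§6 applies: 18 + 2 = 20.
§7 applies (level before this adjustment is 20 ≥ 13, so +3): 20 + 3 = 23.
Final offense level: 23.
Criminal history: 0 prior points → Category 1 (0-5).
Level 23 falls in the 18-26 band.
Grid: Level 18-26 × Category 1 = 37-45 months.
Probation check: level 23 > 9 and category 1 ≤ 3 → not eligible.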